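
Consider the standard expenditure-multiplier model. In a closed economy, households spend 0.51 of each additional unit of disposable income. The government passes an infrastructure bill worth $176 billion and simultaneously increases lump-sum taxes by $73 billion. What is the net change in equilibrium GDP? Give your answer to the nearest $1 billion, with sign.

Expenditure multiplier = 1/(1 − MPC) = 1/(1 − 0.51) = 1/0.49 ≈ 2.041.
ΔG contributes k·ΔG = (+$176 billion) / 0.49 ≈ +$359.2 billion.
ΔT of +$73 billion changes first-round spending by −c·ΔT = −$37.23 billion, contributing k·(−c·ΔT) = (−$37.23 billion) / 0.49 ≈ −$76 billion.
Net ΔY = k(ΔG − c·ΔT) = (+$138.77 billion) / 0.49 ≈ +$283 billion.

+$283 billion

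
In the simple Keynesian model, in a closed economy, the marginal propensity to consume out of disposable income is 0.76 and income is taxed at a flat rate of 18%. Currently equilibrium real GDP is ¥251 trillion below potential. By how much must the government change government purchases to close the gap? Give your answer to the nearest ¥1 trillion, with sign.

Spending multiplier = 1/(1 − c(1−t)) = 1/(1 − 0.76×0.82) = 1/0.3768 ≈ 2.654.
Need ΔY = +¥251 trillion, so ΔG = ΔY/k = (+¥251 trillion) × 0.3768 ≈ +¥95 trillion.
The government should increase government purchases by ¥95 trillion.

+¥95 trillion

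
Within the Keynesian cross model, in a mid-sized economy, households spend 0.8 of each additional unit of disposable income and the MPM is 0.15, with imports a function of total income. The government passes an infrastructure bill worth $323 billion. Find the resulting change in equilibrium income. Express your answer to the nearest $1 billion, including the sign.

Spending multiplier = 1/(1 − c + m) = 1/(1 − 0.8 + 0.15) = 1/0.35 ≈ 2.857.
ΔY = k × ΔG = (+$323 billion) / 0.35 ≈ +$923 billion.

+$923 billion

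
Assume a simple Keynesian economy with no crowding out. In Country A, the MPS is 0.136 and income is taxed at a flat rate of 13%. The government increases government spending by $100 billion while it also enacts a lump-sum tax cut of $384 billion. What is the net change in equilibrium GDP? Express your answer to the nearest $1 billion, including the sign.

MPC = 1 − MPS = 1 − 0.136 = 0.864.
Expenditure multiplier = 1/(1 − c(1−t)) = 1/(1 − 0.864×0.87) = 1/0.24832 ≈ 4.027.
ΔG contributes k·ΔG = (+$100 billion) / 0.24832 ≈ +$402.7 billion.
ΔT of −$384 billion changes first-round spending by −c·ΔT = +$331.776 billion, contributing k·(−c·ΔT) = (+$331.776 billion) / 0.24832 ≈ +$1,336.1 billion.
Net ΔY = k(ΔG − c·ΔT) = (+$431.776 billion) / 0.24832 ≈ +$1,739 billion.

+$1,739 billion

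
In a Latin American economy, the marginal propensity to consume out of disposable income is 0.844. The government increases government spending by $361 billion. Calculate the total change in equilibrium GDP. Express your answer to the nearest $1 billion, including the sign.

+$2,314 billion

Government-spending multiplier = 1/(1 − MPC) = 1/(1 − 0.844) = 1/0.156 ≈ 6.41.
ΔY = k × ΔG = (+$361 billion) / 0.156 ≈ +$2,314 billion.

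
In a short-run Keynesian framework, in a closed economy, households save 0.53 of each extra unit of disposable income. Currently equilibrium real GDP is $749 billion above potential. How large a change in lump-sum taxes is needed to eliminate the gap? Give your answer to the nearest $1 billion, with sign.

MPC = 1 − MPS = 1 − 0.53 = 0.47.
Spending multiplier = 1/(1 − MPC) = 1/(1 − 0.47) = 1/0.53 ≈ 1.887.
Tax multiplier = −c·k = −0.47/0.53 ≈ −0.887. Need ΔY = −$749 billion, so ΔT = ΔY/(−c·k) = −(−$749 billion) × 0.53 / 0.47 ≈ +$845 billion.
The government should raise lump-sum taxes by $845 billion.

+$845 billion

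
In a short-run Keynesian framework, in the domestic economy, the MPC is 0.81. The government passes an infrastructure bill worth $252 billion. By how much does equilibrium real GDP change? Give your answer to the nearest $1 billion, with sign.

Spending multiplier = 1/(1 − MPC) = 1/(1 − 0.81) = 1/0.19 ≈ 5.263.
ΔY = k × ΔG = (+$252 billion) / 0.19 ≈ +$1,326 billion.

+$1,326 billion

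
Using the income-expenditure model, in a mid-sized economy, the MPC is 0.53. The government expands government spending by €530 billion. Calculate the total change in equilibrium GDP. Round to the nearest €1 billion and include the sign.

+€1,128 billion

Government-spending multiplier = 1/(1 − MPC) = 1/(1 − 0.53) = 1/0.47 ≈ 2.128.
ΔY = k × ΔG = (+€530 billion) / 0.47 ≈ +€1,128 billion.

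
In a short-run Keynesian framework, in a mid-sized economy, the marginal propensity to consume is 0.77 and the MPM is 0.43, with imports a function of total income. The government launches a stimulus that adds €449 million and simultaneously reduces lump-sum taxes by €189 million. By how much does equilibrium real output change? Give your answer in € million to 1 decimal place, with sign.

Expenditure multiplier = 1/(1 − c + m) = 1/(1 − 0.77 + 0.43) = 1/0.66 ≈ 1.515.
ΔG contributes k·ΔG = (+€449 million) / 0.66 ≈ +€680.3 million.
ΔT of −€189 million changes first-round spending by −c·ΔT = +€145.53 million, contributing k·(−c·ΔT) = (+€145.53 million) / 0.66 = +€220.5 million.
Net ΔY = k(ΔG − c·ΔT) = (+€594.53 million) / 0.66 ≈ +€900.8 million.

+€900.8 million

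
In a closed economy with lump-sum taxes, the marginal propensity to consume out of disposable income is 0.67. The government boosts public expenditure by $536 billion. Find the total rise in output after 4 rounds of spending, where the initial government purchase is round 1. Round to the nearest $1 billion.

$1,297 billion

Round 1 adds ΔG = $536 billion; each later round is MPC = 0.67 times the previous.
After 4 rounds: 536 + 359.12 + 240.6104 + 161.208968 = ΔG·(1 − c^4)/(1 − c) = 536 × (1 − 0.20151121)/0.33 ≈ $1,297 billion.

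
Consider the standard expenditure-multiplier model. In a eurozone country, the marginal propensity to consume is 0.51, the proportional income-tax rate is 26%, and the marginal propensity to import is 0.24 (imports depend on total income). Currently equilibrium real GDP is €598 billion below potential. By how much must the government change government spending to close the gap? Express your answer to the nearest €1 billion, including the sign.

Spending multiplier = 1/(1 − c(1−t) + m) = 1/(1 − 0.51×0.74 + 0.24) = 1/0.8626 ≈ 1.159.
Need ΔY = +€598 billion, so ΔG = ΔY/k = (+€598 billion) × 0.8626 ≈ +€516 billion.
The government should increase government spending by €516 billion.

+€516 billion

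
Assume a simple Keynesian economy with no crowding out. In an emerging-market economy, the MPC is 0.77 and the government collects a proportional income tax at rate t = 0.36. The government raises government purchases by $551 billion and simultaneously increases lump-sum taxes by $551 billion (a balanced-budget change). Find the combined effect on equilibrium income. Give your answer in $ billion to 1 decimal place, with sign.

Expenditure multiplier = 1/(1 − c(1−t)) = 1/(1 − 0.77×0.64) = 1/0.5072 ≈ 1.972.
ΔG contributes k·ΔG = (+$551 billion) / 0.5072 ≈ +$1,086.4 billion.
ΔT of +$551 billion changes first-round spending by −c·ΔT = −$424.27 billion, contributing k·(−c·ΔT) = (−$424.27 billion) / 0.5072 ≈ −$836.5 billion.
Net ΔY = k(ΔG − c·ΔT) = (+$126.73 billion) / 0.5072 ≈ +$249.9 billion.

+$249.9 billion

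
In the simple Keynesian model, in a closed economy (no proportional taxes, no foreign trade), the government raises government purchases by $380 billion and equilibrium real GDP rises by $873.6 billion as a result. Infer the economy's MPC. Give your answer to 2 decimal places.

0.57

Implied spending multiplier k = ΔY/ΔG = 873.6/380 ≈ 2.2989.
Since k = 1/(1 − MPC), MPC = 1 − 1/k = 1 − ΔG/ΔY = 1 − 380/873.6 ≈ 0.57.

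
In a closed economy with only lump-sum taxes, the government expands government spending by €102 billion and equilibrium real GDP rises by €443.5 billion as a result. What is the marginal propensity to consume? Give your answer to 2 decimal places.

Implied spending multiplier k = ΔY/ΔG = 443.5/102 ≈ 4.348.
Since k = 1/(1 − MPC), MPC = 1 − 1/k = 1 − ΔG/ΔY = 1 − 102/443.5 ≈ 0.77.

0.77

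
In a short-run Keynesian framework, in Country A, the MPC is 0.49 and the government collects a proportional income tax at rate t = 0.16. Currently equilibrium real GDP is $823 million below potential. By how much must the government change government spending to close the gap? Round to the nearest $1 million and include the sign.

Spending multiplier = 1/(1 − c(1−t)) = 1/(1 − 0.49×0.84) = 1/0.5884 ≈ 1.7.
Need ΔY = +$823 million, so ΔG = ΔY/k = (+$823 million) × 0.5884 ≈ +$484 million.
The government should increase government spending by $484 million.

+$484 million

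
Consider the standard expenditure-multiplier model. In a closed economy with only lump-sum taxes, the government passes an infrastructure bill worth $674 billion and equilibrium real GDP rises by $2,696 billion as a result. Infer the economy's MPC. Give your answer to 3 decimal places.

Implied spending multiplier k = ΔY/ΔG = 2,696/674 = 4.
Since k = 1/(1 − MPC), MPC = 1 − 1/k = 1 − ΔG/ΔY = 1 − 674/2,696 = 0.750.

0.750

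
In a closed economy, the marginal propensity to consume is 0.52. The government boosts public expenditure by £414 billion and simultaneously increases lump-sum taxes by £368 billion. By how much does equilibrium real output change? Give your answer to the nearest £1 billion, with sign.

+£464 billion

Expenditure multiplier = 1/(1 − MPC) = 1/(1 − 0.52) = 1/0.48 ≈ 2.083.
ΔG contributes k·ΔG = (+£414 billion) / 0.48 = +£862.5 billion.
ΔT of +£368 billion changes first-round spending by −c·ΔT = −£191.36 billion, contributing k·(−c·ΔT) = (−£191.36 billion) / 0.48 ≈ −£398.7 billion.
Net ΔY = k(ΔG − c·ΔT) = (+£222.64 billion) / 0.48 ≈ +£464 billion.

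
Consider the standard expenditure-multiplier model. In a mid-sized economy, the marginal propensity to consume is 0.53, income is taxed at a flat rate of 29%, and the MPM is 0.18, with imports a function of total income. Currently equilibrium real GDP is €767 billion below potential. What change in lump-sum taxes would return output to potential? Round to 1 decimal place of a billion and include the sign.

−€1,163.1 billion

Spending multiplier = 1/(1 − c(1−t) + m) = 1/(1 − 0.53×0.71 + 0.18) = 1/0.8037 ≈ 1.244.
Tax multiplier = −c·k = −0.53/0.8037 ≈ −0.659. Need ΔY = +€767 billion, so ΔT = ΔY/(−c·k) = −(+€767 billion) × 0.8037 / 0.53 ≈ −€1,163.1 billion.
The government should cut lump-sum taxes by €1,163.1 billion.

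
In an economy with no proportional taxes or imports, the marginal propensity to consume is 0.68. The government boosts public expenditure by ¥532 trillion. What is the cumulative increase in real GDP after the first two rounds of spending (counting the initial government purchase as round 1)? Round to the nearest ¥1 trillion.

¥894 trillion

Round 1 adds ΔG = ¥532 trillion; each later round is MPC = 0.68 times the previous.
After 2 rounds: 532 + 361.76 = ΔG·(1 − c^2)/(1 − c) = 532 × (1 − 0.4624)/0.32 ≈ ¥894 trillion.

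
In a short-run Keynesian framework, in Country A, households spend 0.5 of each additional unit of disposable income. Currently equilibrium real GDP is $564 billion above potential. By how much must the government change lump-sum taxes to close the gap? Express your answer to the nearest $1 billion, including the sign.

+$564 billion

Spending multiplier = 1/(1 − MPC) = 1/(1 − 0.5) = 1/0.5 = 2.
Tax multiplier = −c·k = −0.5/0.5 = −1. Need ΔY = −$564 billion, so ΔT = ΔY/(−c·k) = −(−$564 billion) × 0.5 / 0.5 = +$564 billion.
The government should raise lump-sum taxes by $564 billion.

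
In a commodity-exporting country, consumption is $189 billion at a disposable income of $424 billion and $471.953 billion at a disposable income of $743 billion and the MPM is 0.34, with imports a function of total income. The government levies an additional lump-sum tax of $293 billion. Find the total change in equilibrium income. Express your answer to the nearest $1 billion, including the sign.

−$574 billion

MPC = ΔC/ΔYd = (471.953 − 189)/(743 − 424) = 282.953/319 = 0.887.
A lump-sum tax change of +$293 billion shifts disposable income by −$293 billion; first-round consumption changes by −c × ΔT = −0.887 × (+$293 billion) = −$259.891 billion.
Expenditure multiplier = 1/(1 − c + m) = 1/(1 − 0.887 + 0.34) = 1/0.453 ≈ 2.208.
The tax multiplier is −c × k ≈ −1.958, so ΔY = k × (−c·ΔT) = (−$259.891 billion) / 0.453 ≈ −$574 billion.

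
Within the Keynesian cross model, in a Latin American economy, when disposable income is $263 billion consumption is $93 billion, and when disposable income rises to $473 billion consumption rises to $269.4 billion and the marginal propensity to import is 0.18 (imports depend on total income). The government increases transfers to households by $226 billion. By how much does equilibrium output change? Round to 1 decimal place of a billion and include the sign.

+$558.4 billion

MPC = ΔC/ΔYd = (269.4 − 93)/(473 − 263) = 176.4/210 = 0.84.
The transfer change shifts disposable income by +$226 billion, so first-round consumption changes by c·ΔTR = 0.84 × (+$226 billion) = +$189.84 billion.
Expenditure multiplier = 1/(1 − c + m) = 1/(1 − 0.84 + 0.18) = 1/0.34 ≈ 2.941.
The transfer multiplier is c × k ≈ 2.471, so ΔY = k × (c·ΔTR) = (+$189.84 billion) / 0.34 ≈ +$558.4 billion.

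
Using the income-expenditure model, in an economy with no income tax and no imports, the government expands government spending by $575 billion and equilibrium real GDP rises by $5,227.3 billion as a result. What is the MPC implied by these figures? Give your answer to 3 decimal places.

0.890

Implied spending multiplier k = ΔY/ΔG = 5,227.3/575 ≈ 9.091.
Since k = 1/(1 − MPC), MPC = 1 − 1/k = 1 − ΔG/ΔY = 1 − 575/5,227.3 ≈ 0.890.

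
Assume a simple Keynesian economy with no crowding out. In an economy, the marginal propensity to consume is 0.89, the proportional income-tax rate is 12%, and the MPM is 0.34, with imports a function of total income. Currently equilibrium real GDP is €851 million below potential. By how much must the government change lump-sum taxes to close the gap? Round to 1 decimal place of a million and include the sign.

Spending multiplier = 1/(1 − c(1−t) + m) = 1/(1 − 0.89×0.88 + 0.34) = 1/0.5568 ≈ 1.796.
Tax multiplier = −c·k = −0.89/0.5568 ≈ −1.598. Need ΔY = +€851 million, so ΔT = ΔY/(−c·k) = −(+€851 million) × 0.5568 / 0.89 ≈ −€532.4 million.
The government should cut lump-sum taxes by €532.4 million.

−€532.4 million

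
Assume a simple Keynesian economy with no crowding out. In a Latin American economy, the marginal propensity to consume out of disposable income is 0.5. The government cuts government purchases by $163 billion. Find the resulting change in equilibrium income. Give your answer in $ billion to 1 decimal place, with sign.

Government-spending multiplier = 1/(1 − MPC) = 1/(1 − 0.5) = 1/0.5 = 2.
ΔY = k × ΔG = (−$163 billion) / 0.5 = −$326 billion.

−$326.0 billion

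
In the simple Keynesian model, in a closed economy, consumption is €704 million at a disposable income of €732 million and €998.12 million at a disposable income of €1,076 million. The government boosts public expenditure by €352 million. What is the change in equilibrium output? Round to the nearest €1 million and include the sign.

+€2,428 million

MPC = ΔC/ΔYd = (998.12 − 704)/(1,076 − 732) = 294.12/344 = 0.855.
Government-spending multiplier = 1/(1 − MPC) = 1/(1 − 0.855) = 1/0.145 ≈ 6.897.
ΔY = k × ΔG = (+€352 million) / 0.145 ≈ +€2,428 million.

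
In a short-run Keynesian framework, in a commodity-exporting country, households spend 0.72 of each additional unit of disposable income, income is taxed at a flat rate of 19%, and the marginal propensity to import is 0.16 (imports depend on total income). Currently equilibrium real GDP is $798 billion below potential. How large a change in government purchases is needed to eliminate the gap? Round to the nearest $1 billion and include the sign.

+$460 billion

Spending multiplier = 1/(1 − c(1−t) + m) = 1/(1 − 0.72×0.81 + 0.16) = 1/0.5768 ≈ 1.734.
Need ΔY = +$798 billion, so ΔG = ΔY/k = (+$798 billion) × 0.5768 ≈ +$460 billion.
The government should increase government purchases by $460 billion.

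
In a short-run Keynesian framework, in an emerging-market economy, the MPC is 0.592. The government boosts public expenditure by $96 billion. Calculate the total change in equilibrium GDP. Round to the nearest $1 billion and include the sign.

+$235 billion

Government-spending multiplier = 1/(1 − MPC) = 1/(1 − 0.592) = 1/0.408 ≈ 2.451.
ΔY = k × ΔG = (+$96 billion) / 0.408 ≈ +$235 billion.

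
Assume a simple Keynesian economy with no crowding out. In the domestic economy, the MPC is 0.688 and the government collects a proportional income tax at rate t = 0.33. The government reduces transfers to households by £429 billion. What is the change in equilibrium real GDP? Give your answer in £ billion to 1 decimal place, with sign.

The transfer change shifts disposable income by −£429 billion, so first-round consumption changes by c·ΔTR = 0.688 × (−£429 billion) = −£295.152 billion.
Expenditure multiplier = 1/(1 − c(1−t)) = 1/(1 − 0.688×0.67) = 1/0.53904 ≈ 1.855.
The transfer multiplier is c × k ≈ 1.276, so ΔY = k × (c·ΔTR) = (−£295.152 billion) / 0.53904 ≈ −£547.6 billion.

−£547.6 billion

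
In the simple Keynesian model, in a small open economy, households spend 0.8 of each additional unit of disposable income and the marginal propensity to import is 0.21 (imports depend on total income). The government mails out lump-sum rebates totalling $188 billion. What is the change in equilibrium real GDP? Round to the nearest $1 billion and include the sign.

A lump-sum tax change of −$188 billion shifts disposable income by +$188 billion; first-round consumption changes by −c × ΔT = −0.8 × (−$188 billion) = +$150.4 billion.
Expenditure multiplier = 1/(1 − c + m) = 1/(1 − 0.8 + 0.21) = 1/0.41 ≈ 2.439.
The tax multiplier is −c × k ≈ −1.951, so ΔY = k × (−c·ΔT) = (+$150.4 billion) / 0.41 ≈ +$367 billion.

+$367 billion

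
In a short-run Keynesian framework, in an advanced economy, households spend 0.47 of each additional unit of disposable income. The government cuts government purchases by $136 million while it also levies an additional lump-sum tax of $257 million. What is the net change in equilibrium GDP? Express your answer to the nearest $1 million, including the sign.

−$485 million

Expenditure multiplier = 1/(1 − MPC) = 1/(1 − 0.47) = 1/0.53 ≈ 1.887.
ΔG contributes k·ΔG = (−$136 million) / 0.53 ≈ −$256.6 million.
ΔT of +$257 million changes first-round spending by −c·ΔT = −$120.79 million, contributing k·(−c·ΔT) = (−$120.79 million) / 0.53 ≈ −$227.9 million.
Net ΔY = k(ΔG − c·ΔT) = (−$256.79 million) / 0.53 ≈ −$485 million.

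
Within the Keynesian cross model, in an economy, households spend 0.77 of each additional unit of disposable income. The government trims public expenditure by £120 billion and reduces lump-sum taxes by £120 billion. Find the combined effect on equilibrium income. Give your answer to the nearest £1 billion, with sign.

−£120 billion

Expenditure multiplier = 1/(1 − MPC) = 1/(1 − 0.77) = 1/0.23 ≈ 4.348.
ΔG contributes k·ΔG = (−£120 billion) / 0.23 ≈ −£521.7 billion.
ΔT of −£120 billion changes first-round spending by −c·ΔT = +£92.4 billion, contributing k·(−c·ΔT) = (+£92.4 billion) / 0.23 ≈ +£401.7 billion.
With ΔG = ΔT and no other leakages, the balanced-budget multiplier is 1, so ΔY = ΔG = −£120 billion.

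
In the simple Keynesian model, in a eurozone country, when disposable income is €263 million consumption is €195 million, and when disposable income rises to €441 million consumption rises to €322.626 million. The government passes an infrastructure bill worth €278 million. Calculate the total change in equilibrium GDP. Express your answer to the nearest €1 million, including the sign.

MPC = ΔC/ΔYd = (322.626 − 195)/(441 − 263) = 127.626/178 = 0.717.
Spending multiplier = 1/(1 − MPC) = 1/(1 − 0.717) = 1/0.283 ≈ 3.534.
ΔY = k × ΔG = (+€278 million) / 0.283 ≈ +€982 million.

+€982 million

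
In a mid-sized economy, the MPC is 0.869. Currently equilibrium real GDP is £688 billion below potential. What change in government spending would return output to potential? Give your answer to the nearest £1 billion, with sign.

Spending multiplier = 1/(1 − MPC) = 1/(1 − 0.869) = 1/0.131 ≈ 7.634.
Need ΔY = +£688 billion, so ΔG = ΔY/k = (+£688 billion) × 0.131 ≈ +£90 billion.
The government should increase government spending by £90 billion.

+£90 billion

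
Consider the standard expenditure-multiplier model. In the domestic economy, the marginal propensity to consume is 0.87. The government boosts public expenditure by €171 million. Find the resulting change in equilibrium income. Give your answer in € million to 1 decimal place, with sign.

+€1,315.4 million

Spending multiplier = 1/(1 − MPC) = 1/(1 − 0.87) = 1/0.13 ≈ 7.692.
ΔY = k × ΔG = (+€171 million) / 0.13 ≈ +€1,315.4 million.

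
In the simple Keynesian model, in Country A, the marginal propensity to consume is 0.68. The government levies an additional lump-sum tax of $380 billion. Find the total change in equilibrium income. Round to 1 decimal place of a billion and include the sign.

A lump-sum tax change of +$380 billion shifts disposable income by −$380 billion; first-round consumption changes by −c × ΔT = −0.68 × (+$380 billion) = −$258.4 billion.
Expenditure multiplier = 1/(1 − MPC) = 1/(1 − 0.68) = 1/0.32 = 3.125.
The tax multiplier is −c × k = −2.125, so ΔY = k × (−c·ΔT) = (−$258.4 billion) / 0.32 = −$807.5 billion.

−$807.5 billion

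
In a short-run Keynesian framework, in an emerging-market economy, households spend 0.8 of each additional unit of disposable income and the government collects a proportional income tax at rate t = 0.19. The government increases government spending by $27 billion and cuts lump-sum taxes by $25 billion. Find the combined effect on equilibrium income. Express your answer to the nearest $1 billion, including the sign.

+$134 billion

Expenditure multiplier = 1/(1 − c(1−t)) = 1/(1 − 0.8×0.81) = 1/0.352 ≈ 2.841.
ΔG contributes k·ΔG = (+$27 billion) / 0.352 ≈ +$76.7 billion.
ΔT of −$25 billion changes first-round spending by −c·ΔT = +$20 billion, contributing k·(−c·ΔT) = (+$20 billion) / 0.352 ≈ +$56.8 billion.
Net ΔY = k(ΔG − c·ΔT) = (+$47 billion) / 0.352 ≈ +$134 billion.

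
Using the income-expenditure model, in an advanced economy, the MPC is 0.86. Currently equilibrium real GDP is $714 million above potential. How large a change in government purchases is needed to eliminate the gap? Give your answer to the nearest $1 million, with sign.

Spending multiplier = 1/(1 − MPC) = 1/(1 − 0.86) = 1/0.14 ≈ 7.143.
Need ΔY = −$714 million, so ΔG = ΔY/k = (−$714 million) × 0.14 ≈ −$100 million.
The government should cut government purchases by $100 million.

−$100 million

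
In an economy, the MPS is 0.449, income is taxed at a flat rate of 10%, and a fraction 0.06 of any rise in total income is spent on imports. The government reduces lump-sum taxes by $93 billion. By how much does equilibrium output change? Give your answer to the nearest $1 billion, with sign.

MPC = 1 − MPS = 1 − 0.449 = 0.551.
A lump-sum tax change of −$93 billion shifts disposable income by +$93 billion; first-round consumption changes by −c × ΔT = −0.551 × (−$93 billion) = +$51.243 billion.
Expenditure multiplier = 1/(1 − c(1−t) + m) = 1/(1 − 0.551×0.9 + 0.06) = 1/0.5641 ≈ 1.773.
The tax multiplier is −c × k ≈ −0.977, so ΔY = k × (−c·ΔT) = (+$51.243 billion) / 0.5641 ≈ +$91 billion.

+$91 billion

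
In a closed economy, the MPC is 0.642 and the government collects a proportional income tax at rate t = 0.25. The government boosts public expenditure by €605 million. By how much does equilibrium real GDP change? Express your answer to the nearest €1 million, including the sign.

+€1,167 million

Spending multiplier = 1/(1 − c(1−t)) = 1/(1 − 0.642×0.75) = 1/0.5185 ≈ 1.929.
ΔY = k × ΔG = (+€605 million) / 0.5185 ≈ +€1,167 million.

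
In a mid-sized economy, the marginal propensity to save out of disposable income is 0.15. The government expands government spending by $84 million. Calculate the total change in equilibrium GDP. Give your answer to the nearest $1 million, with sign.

+$560 million

MPC = 1 − MPS = 1 − 0.15 = 0.85.
Expenditure multiplier = 1/(1 − MPC) = 1/(1 − 0.85) = 1/0.15 ≈ 6.667.
ΔY = k × ΔG = (+$84 million) / 0.15 = +$560 million.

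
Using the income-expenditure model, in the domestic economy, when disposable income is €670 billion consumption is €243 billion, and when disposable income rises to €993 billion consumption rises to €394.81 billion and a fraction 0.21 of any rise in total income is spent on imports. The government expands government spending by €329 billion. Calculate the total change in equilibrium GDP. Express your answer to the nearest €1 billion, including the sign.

+€445 billion

MPC = ΔC/ΔYd = (394.81 − 243)/(993 − 670) = 151.81/323 = 0.47.
Expenditure multiplier = 1/(1 − c + m) = 1/(1 − 0.47 + 0.21) = 1/0.74 ≈ 1.351.
ΔY = k × ΔG = (+€329 billion) / 0.74 ≈ +€445 billion.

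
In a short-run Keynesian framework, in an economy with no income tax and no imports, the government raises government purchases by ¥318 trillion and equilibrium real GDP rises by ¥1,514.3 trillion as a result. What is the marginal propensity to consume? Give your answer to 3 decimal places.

0.790

Implied spending multiplier k = ΔY/ΔG = 1,514.3/318 ≈ 4.7619.
Since k = 1/(1 − MPC), MPC = 1 − 1/k = 1 − ΔG/ΔY = 1 − 318/1,514.3 ≈ 0.790.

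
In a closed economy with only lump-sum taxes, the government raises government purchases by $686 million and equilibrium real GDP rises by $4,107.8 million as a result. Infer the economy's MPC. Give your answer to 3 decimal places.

0.833

Implied spending multiplier k = ΔY/ΔG = 4,107.8/686 ≈ 5.988.
Since k = 1/(1 − MPC), MPC = 1 − 1/k = 1 − ΔG/ΔY = 1 − 686/4,107.8 ≈ 0.833.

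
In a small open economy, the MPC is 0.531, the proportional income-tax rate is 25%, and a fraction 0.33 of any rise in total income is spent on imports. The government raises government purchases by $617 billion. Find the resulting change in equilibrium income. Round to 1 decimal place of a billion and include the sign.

+$662.2 billion

Expenditure multiplier = 1/(1 − c(1−t) + m) = 1/(1 − 0.531×0.75 + 0.33) = 1/0.93175 ≈ 1.073.
ΔY = k × ΔG = (+$617 billion) / 0.93175 ≈ +$662.2 billion.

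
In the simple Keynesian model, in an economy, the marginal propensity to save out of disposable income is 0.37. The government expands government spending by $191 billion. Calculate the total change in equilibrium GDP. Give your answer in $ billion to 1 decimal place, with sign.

MPC = 1 − MPS = 1 − 0.37 = 0.63.
Government-spending multiplier = 1/(1 − MPC) = 1/(1 − 0.63) = 1/0.37 ≈ 2.703.
ΔY = k × ΔG = (+$191 billion) / 0.37 ≈ +$516.2 billion.

+$516.2 billion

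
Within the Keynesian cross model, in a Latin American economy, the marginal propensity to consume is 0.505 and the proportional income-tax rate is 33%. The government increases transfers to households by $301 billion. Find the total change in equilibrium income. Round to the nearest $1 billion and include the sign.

The transfer change shifts disposable income by +$301 billion, so first-round consumption changes by c·ΔTR = 0.505 × (+$301 billion) = +$152.005 billion.
Expenditure multiplier = 1/(1 − c(1−t)) = 1/(1 − 0.505×0.67) = 1/0.66165 ≈ 1.511.
The transfer multiplier is c × k ≈ 0.763, so ΔY = k × (c·ΔTR) = (+$152.005 billion) / 0.66165 ≈ +$230 billion.

+$230 billion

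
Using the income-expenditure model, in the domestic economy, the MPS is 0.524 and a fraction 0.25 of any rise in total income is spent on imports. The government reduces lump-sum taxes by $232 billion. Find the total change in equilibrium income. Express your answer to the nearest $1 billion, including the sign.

MPC = 1 − MPS = 1 − 0.524 = 0.476.
A lump-sum tax change of −$232 billion shifts disposable income by +$232 billion; first-round consumption changes by −c × ΔT = −0.476 × (−$232 billion) = +$110.432 billion.
Expenditure multiplier = 1/(1 − c + m) = 1/(1 − 0.476 + 0.25) = 1/0.774 ≈ 1.292.
The tax multiplier is −c × k ≈ −0.615, so ΔY = k × (−c·ΔT) = (+$110.432 billion) / 0.774 ≈ +$143 billion.

+$143 billion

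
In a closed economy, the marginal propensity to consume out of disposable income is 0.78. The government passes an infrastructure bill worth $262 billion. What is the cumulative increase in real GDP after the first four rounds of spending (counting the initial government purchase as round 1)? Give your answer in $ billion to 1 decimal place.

Round 1 adds ΔG = $262 billion; each later round is MPC = 0.78 times the previous.
After 4 rounds: 262 + 204.36 + 159.4008 + 124.332624 = ΔG·(1 − c^4)/(1 − c) = 262 × (1 − 0.37015056)/0.22 ≈ $750.1 billion.

$750.1 billion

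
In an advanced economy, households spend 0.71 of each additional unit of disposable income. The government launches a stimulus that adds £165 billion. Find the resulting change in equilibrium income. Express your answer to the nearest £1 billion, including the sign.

Expenditure multiplier = 1/(1 − MPC) = 1/(1 − 0.71) = 1/0.29 ≈ 3.448.
ΔY = k × ΔG = (+£165 billion) / 0.29 ≈ +£569 billion.

+£569 billion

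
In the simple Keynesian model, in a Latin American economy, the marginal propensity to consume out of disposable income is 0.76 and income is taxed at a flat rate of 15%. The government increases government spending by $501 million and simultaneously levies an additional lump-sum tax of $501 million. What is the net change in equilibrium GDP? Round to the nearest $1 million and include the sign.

Expenditure multiplier = 1/(1 − c(1−t)) = 1/(1 − 0.76×0.85) = 1/0.354 ≈ 2.825.
ΔG contributes k·ΔG = (+$501 million) / 0.354 ≈ +$1,415.3 million.
ΔT of +$501 million changes first-round spending by −c·ΔT = −$380.76 million, contributing k·(−c·ΔT) = (−$380.76 million) / 0.354 ≈ −$1,075.6 million.
Net ΔY = k(ΔG − c·ΔT) = (+$120.24 million) / 0.354 ≈ +$340 million.

+$340 million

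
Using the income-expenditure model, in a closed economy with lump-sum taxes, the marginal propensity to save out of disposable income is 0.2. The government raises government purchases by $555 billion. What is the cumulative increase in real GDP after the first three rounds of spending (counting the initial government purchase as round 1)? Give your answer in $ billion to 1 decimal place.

MPC = 1 − MPS = 1 − 0.2 = 0.8.
Round 1 adds ΔG = $555 billion; each later round is MPC = 0.8 times the previous.
After 3 rounds: 555 + 444 + 355.2 = ΔG·(1 − c^3)/(1 − c) = 555 × (1 − 0.512)/0.2 = $1,354.2 billion.

$1,354.2 billion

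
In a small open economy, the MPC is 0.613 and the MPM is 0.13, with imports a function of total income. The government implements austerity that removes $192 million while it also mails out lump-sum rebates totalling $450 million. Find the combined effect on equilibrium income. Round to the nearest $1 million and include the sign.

Expenditure multiplier = 1/(1 − c + m) = 1/(1 − 0.613 + 0.13) = 1/0.517 ≈ 1.934.
ΔG contributes k·ΔG = (−$192 million) / 0.517 ≈ −$371.4 million.
ΔT of −$450 million changes first-round spending by −c·ΔT = +$275.85 million, contributing k·(−c·ΔT) = (+$275.85 million) / 0.517 ≈ +$533.6 million.
Net ΔY = k(ΔG − c·ΔT) = (+$83.85 million) / 0.517 ≈ +$162 million.

+$162 million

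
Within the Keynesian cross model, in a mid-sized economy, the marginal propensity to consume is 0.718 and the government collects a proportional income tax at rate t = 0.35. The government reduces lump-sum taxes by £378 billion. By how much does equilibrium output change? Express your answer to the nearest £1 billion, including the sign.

A lump-sum tax change of −£378 billion shifts disposable income by +£378 billion; first-round consumption changes by −c × ΔT = −0.718 × (−£378 billion) = +£271.404 billion.
Expenditure multiplier = 1/(1 − c(1−t)) = 1/(1 − 0.718×0.65) = 1/0.5333 ≈ 1.875.
The tax multiplier is −c × k ≈ −1.346, so ΔY = k × (−c·ΔT) = (+£271.404 billion) / 0.5333 ≈ +£509 billion.

+£509 billion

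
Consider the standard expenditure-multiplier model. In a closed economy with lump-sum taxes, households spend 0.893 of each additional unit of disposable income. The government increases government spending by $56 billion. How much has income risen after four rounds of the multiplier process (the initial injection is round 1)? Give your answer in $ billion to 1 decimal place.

Round 1 adds ΔG = $56 billion; each later round is MPC = 0.893 times the previous.
After 4 rounds: 56 + 50.008 + 44.657144 + 39.878829592 = ΔG·(1 − c^4)/(1 − c) = 56 × (1 − 0.635924907601)/0.107 ≈ $190.5 billion.

$190.5 billion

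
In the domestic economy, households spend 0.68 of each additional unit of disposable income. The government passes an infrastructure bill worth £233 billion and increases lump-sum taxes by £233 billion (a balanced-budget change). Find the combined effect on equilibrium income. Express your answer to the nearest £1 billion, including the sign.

+£233 billion

Expenditure multiplier = 1/(1 − MPC) = 1/(1 − 0.68) = 1/0.32 = 3.125.
ΔG contributes k·ΔG = (+£233 billion) / 0.32 ≈ +£728.1 billion.
ΔT of +£233 billion changes first-round spending by −c·ΔT = −£158.44 billion, contributing k·(−c·ΔT) = (−£158.44 billion) / 0.32 ≈ −£495.1 billion.
With ΔG = ΔT and no other leakages, the balanced-budget multiplier is 1, so ΔY = ΔG = +£233 billion.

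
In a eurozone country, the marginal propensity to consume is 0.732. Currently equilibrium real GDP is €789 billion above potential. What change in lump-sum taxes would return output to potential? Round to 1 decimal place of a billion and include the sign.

Spending multiplier = 1/(1 − MPC) = 1/(1 − 0.732) = 1/0.268 ≈ 3.731.
Tax multiplier = −c·k = −0.732/0.268 ≈ −2.731. Need ΔY = −€789 billion, so ΔT = ΔY/(−c·k) = −(−€789 billion) × 0.268 / 0.732 ≈ +€288.9 billion.
The government should raise lump-sum taxes by €288.9 billion.

+€288.9 billion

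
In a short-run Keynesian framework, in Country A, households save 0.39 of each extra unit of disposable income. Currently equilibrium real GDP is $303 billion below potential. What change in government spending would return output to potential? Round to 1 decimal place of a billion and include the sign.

+$118.2 billion

MPC = 1 − MPS = 1 − 0.39 = 0.61.
Spending multiplier = 1/(1 − MPC) = 1/(1 − 0.61) = 1/0.39 ≈ 2.564.
Need ΔY = +$303 billion, so ΔG = ΔY/k = (+$303 billion) × 0.39 ≈ +$118.2 billion.
The government should increase government spending by $118.2 billion.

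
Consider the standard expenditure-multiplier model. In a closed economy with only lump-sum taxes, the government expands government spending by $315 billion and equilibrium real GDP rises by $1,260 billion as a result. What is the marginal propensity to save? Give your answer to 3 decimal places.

0.250

Implied spending multiplier k = ΔY/ΔG = 1,260/315 = 4.
Since k = 1/(1 − MPC), MPC = 1 − 1/k = 1 − ΔG/ΔY = 1 − 315/1,260 = 0.750.
MPS = 1 − MPC = 0.250.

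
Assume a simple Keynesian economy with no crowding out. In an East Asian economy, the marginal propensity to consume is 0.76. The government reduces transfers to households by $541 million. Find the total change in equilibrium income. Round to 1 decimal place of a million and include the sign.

−$1,713.2 million

The transfer change shifts disposable income by −$541 million, so first-round consumption changes by c·ΔTR = 0.76 × (−$541 million) = −$411.16 million.
Expenditure multiplier = 1/(1 − MPC) = 1/(1 − 0.76) = 1/0.24 ≈ 4.167.
The transfer multiplier is c × k ≈ 3.167, so ΔY = k × (c·ΔTR) = (−$411.16 million) / 0.24 ≈ −$1,713.2 million.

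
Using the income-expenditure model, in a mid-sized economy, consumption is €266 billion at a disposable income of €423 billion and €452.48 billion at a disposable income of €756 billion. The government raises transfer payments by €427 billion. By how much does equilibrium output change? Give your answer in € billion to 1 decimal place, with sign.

+€543.5 billion

MPC = ΔC/ΔYd = (452.48 − 266)/(756 − 423) = 186.48/333 = 0.56.
The transfer change shifts disposable income by +€427 billion, so first-round consumption changes by c·ΔTR = 0.56 × (+€427 billion) = +€239.12 billion.
Expenditure multiplier = 1/(1 − MPC) = 1/(1 − 0.56) = 1/0.44 ≈ 2.273.
The transfer multiplier is c × k ≈ 1.273, so ΔY = k × (c·ΔTR) = (+€239.12 billion) / 0.44 ≈ +€543.5 billion.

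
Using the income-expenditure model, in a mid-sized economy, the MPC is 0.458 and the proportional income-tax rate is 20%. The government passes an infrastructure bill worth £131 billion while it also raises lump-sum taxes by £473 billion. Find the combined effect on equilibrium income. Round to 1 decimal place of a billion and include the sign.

Expenditure multiplier = 1/(1 − c(1−t)) = 1/(1 − 0.458×0.8) = 1/0.6336 ≈ 1.578.
ΔG contributes k·ΔG = (+£131 billion) / 0.6336 ≈ +£206.8 billion.
ΔT of +£473 billion changes first-round spending by −c·ΔT = −£216.634 billion, contributing k·(−c·ΔT) = (−£216.634 billion) / 0.6336 ≈ −£341.9 billion.
Net ΔY = k(ΔG − c·ΔT) = (−£85.634 billion) / 0.6336 ≈ −£135.2 billion.

−£135.2 billion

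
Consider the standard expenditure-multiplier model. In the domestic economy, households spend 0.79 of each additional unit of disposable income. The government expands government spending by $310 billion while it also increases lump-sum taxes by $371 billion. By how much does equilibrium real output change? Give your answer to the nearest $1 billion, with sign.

Expenditure multiplier = 1/(1 − MPC) = 1/(1 − 0.79) = 1/0.21 ≈ 4.762.
ΔG contributes k·ΔG = (+$310 billion) / 0.21 ≈ +$1,476.2 billion.
ΔT of +$371 billion changes first-round spending by −c·ΔT = −$293.09 billion, contributing k·(−c·ΔT) = (−$293.09 billion) / 0.21 ≈ −$1,395.7 billion.
Net ΔY = k(ΔG − c·ΔT) = (+$16.91 billion) / 0.21 ≈ +$81 billion.

+$81 billion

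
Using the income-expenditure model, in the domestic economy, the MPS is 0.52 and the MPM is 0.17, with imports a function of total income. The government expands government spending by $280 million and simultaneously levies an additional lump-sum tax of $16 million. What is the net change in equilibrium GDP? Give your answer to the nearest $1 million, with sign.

MPC = 1 − MPS = 1 − 0.52 = 0.48.
Expenditure multiplier = 1/(1 − c + m) = 1/(1 − 0.48 + 0.17) = 1/0.69 ≈ 1.449.
ΔG contributes k·ΔG = (+$280 million) / 0.69 ≈ +$405.8 million.
ΔT of +$16 million changes first-round spending by −c·ΔT = −$7.68 million, contributing k·(−c·ΔT) = (−$7.68 million) / 0.69 ≈ −$11.1 million.
Net ΔY = k(ΔG − c·ΔT) = (+$272.32 million) / 0.69 ≈ +$395 million.

+$395 million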